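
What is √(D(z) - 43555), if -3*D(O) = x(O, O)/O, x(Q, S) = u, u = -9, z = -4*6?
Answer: I*√696882/4 ≈ 208.7*I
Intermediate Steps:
z = -24
x(Q, S) = -9
D(O) = 3/O (D(O) = -(-3)/O = 3/O)
√(D(z) - 43555) = √(3/(-24) - 43555) = √(3*(-1/24) - 43555) = √(-⅛ - 43555) = √(-348441/8) = I*√696882/4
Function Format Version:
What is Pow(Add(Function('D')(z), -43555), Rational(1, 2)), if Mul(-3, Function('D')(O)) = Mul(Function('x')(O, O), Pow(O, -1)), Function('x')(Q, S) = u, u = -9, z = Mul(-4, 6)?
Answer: Mul(Rational(1, 4), I, Pow(696882, Rational(1, 2))) ≈ Mul(208.70, I)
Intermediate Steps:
z = -24
Function('x')(Q, S) = -9
Function('D')(O) = Mul(3, Pow(O, -1)) (Function('D')(O) = Mul(Rational(-1, 3), Mul(-9, Pow(O, -1))) = Mul(3, Pow(O, -1)))
Pow(Add(Function('D')(z), -43555), Rational(1, 2)) = Pow(Add(Mul(3, Pow(-24, -1)), -43555), Rational(1, 2)) = Pow(Add(Mul(3, Rational(-1, 24)), -43555), Rational(1, 2)) = Pow(Add(Rational(-1, 8), -43555), Rational(1, 2)) = Pow(Rational(-348441, 8), Rational(1, 2)) = Mul(Rational(1, 4), I, Pow(696882, Rational(1, 2)))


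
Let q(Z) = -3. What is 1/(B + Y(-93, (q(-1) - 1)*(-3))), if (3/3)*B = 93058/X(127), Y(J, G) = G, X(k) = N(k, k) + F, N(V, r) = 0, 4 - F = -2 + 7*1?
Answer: -1/93046 ≈ -1.0747e-5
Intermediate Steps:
F = -1 (F = 4 - (-2 + 7*1) = 4 - (-2 + 7) = 4 - 1*5 = 4 - 5 = -1)
X(k) = -1 (X(k) = 0 - 1 = -1)
B = -93058 (B = 93058/(-1) = 93058*(-1) = -93058)
1/(B + Y(-93, (q(-1) - 1)*(-3))) = 1/(-93058 + (-3 - 1)*(-3)) = 1/(-93058 - 4*(-3)) = 1/(-93058 + 12) = 1/(-93046) = -1/93046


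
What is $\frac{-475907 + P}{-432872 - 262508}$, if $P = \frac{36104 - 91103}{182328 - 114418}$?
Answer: $\frac{32318899369}{47223255800} \approx 0.68439$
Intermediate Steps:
$P = - \frac{54999}{67910} \approx -0.80988$
$\frac{-475907 + P}{-432872 - 262508} = \frac{-475907 - \frac{54999}{67910}}{-432872 - 262508} = - \frac{32318899369}{67910 \left(-432872 - 262508\right)} = - \frac{32318899369}{67910 \left(-695380\right)} = \left(- \frac{32318899369}{67910}\right) \left(- \frac{1}{695380}\right) = \frac{32318899369}{47223255800}$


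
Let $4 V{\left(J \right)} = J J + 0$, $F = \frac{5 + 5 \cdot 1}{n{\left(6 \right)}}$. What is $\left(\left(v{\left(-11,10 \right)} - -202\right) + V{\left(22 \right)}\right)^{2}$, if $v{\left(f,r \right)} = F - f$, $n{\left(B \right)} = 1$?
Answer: $118336$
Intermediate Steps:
$F = 10$ ($F = \frac{5 + 5 \cdot 1}{1} = \left(5 + 5\right) 1 = 10 \cdot 1 = 10$)
$V{\left(J \right)} = \frac{J^{2}}{4}$ ($V{\left(J \right)} = \frac{J J + 0}{4} = \frac{J^{2} + 0}{4} = \frac{J^{2}}{4}$)
$v{\left(f,r \right)} = 10 - f$
$\left(\left(v{\left(-11,10 \right)} - -202\right) + V{\left(22 \right)}\right)^{2} = \left(\left(\left(10 - -11\right) - -202\right) + \frac{22^{2}}{4}\right)^{2} = \left(\left(\left(10 + 11\right) + 202\right) + \frac{1}{4} \cdot 484\right)^{2} = \left(\left(21 + 202\right) + 121\right)^{2} = \left(223 + 121\right)^{2} = 344^{2} = 118336$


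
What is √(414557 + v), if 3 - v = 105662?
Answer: 393*√2 ≈ 555.79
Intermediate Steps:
v = -105659 (v = 3 - 1*105662 = 3 - 105662 = -105659)
√(414557 + v) = √(414557 - 105659) = √308898 = 393*√2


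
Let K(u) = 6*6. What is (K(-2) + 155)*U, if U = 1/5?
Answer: 191/5 ≈ 38.200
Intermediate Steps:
K(u) = 36
U = 1/5 ≈ 0.20000
(K(-2) + 155)*U = (36 + 155)*(1/5) = 191*(1/5) = 191/5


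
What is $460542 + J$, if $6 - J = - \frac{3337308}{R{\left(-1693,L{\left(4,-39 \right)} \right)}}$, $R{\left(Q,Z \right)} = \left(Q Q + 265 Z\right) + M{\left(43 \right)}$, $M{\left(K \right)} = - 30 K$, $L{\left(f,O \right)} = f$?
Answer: $\frac{101534050440}{220463} \approx 4.6055 \cdot 10^{5}$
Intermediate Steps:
$R{\left(Q,Z \right)} = -1290 + Q^{2} + 265 Z$ ($R{\left(Q,Z \right)} = \left(Q Q + 265 Z\right) - 1290 = \left(Q^{2} + 265 Z\right) - 1290 = -1290 + Q^{2} + 265 Z$)
$J = \frac{1579494}{220463}$ ($J = 6 - - \frac{3337308}{-1290 + \left(-1693\right)^{2} + 265 \cdot 4} = 6 - - \frac{3337308}{-1290 + 2866249 + 1060} = 6 - - \frac{3337308}{2866019} = 6 - \left(-3337308\right) \frac{1}{2866019} = 6 - - \frac{256716}{220463} = 6 + \frac{256716}{220463} = \frac{1579494}{220463} \approx 7.1644$)
$460542 + J = 460542 + \frac{1579494}{220463} = \frac{101534050440}{220463}$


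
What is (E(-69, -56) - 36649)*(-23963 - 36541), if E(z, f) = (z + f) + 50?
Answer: 2221948896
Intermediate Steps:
E(z, f) = 50 + f + z (E(z, f) = (f + z) + 50 = 50 + f + z)
(E(-69, -56) - 36649)*(-23963 - 36541) = ((50 - 56 - 69) - 36649)*(-23963 - 36541) = (-75 - 36649)*(-60504) = -36724*(-60504) = 2221948896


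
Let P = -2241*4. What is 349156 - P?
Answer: 358120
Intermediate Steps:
P = -8964
349156 - P = 349156 - 1*(-8964) = 349156 + 8964 = 358120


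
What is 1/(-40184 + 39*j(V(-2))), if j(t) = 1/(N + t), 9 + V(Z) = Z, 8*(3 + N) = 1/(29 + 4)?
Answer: -3695/148490176 ≈ -2.4884e-5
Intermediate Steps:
N = -791/264 (N = -3 + 1/(8*(29 + 4)) = -3 + (⅛)/33 = -3 + (⅛)*(1/33) = -3 + 1/264 = -791/264 ≈ -2.9962)
V(Z) = -9 + Z
j(t) = 1/(-791/264 + t)
1/(-40184 + 39*j(V(-2))) = 1/(-40184 + 39*(264/(-791 + 264*(-9 - 2)))) = 1/(-40184 + 39*(264/(-791 + 264*(-11)))) = 1/(-40184 + 39*(264/(-791 - 2904))) = 1/(-40184 + 39*(264/(-3695))) = 1/(-40184 + 39*(264*(-1/3695))) = 1/(-40184 + 39*(-264/3695)) = 1/(-40184 - 10296/3695) = 1/(-148490176/3695) = -3695/148490176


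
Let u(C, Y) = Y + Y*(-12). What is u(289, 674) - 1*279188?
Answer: -286602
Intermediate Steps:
u(C, Y) = -11*Y (u(C, Y) = Y - 12*Y = -11*Y)
u(289, 674) - 1*279188 = -11*674 - 1*279188 = -7414 - 279188 = -286602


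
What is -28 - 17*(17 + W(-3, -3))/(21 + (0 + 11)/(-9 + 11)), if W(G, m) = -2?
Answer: -1994/53 ≈ -37.623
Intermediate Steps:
-28 - 17*(17 + W(-3, -3))/(21 + (0 + 11)/(-9 + 11)) = -28 - 17*(17 - 2)/(21 + (0 + 11)/(-9 + 11)) = -28 - 255/(21 + 11/2) = -28 - 255/53/2 = -28 - 255*2/53 = -28 - 17*30/53 = -28 - 510/53 = -1994/53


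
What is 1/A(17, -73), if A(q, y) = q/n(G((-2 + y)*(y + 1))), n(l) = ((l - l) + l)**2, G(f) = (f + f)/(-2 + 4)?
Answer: 29160000/17 ≈ 1.7153e+6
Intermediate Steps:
G(f) = f (G(f) = (2*f)/2 = (2*f)*(1/2) = f)
n(l) = l**2 (n(l) = (0 + l)**2 = l**2)
A(q, y) = q/((1 + y)**2*(-2 + y)**2) (A(q, y) = q/(((-2 + y)*(y + 1))**2) = q/(((-2 + y)*(1 + y))**2) = q/(((1 + y)*(-2 + y))**2) = q/(((1 + y)**2*(-2 + y)**2)) = q*(1/((1 + y)**2*(-2 + y)**2)) = q/((1 + y)**2*(-2 + y)**2))
1/A(17, -73) = 1/(17/(2 - 73 - 1*(-73)**2)**2) = 1/(17/(2 - 73 - 1*5329)**2) = 1/(17/(2 - 73 - 5329)**2) = 1/(17/(-5400)**2) = 1/(17*(1/29160000)) = 1/(17/29160000) = 29160000/17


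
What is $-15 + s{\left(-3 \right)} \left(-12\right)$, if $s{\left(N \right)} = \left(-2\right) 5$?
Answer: $105$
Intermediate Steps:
$s{\left(N \right)} = -10$
$-15 + s{\left(-3 \right)} \left(-12\right) = -15 - -120 = -15 + 120 = 105$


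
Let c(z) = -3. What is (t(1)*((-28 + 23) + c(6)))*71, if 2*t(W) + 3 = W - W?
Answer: 852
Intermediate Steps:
t(W) = -3/2 (t(W) = -3/2 + (W - W)/2 = -3/2 + (½)*0 = -3/2 + 0 = -3/2)
(t(1)*((-28 + 23) + c(6)))*71 = -3*((-28 + 23) - 3)/2*71 = -3*(-5 - 3)/2*71 = -3/2*(-8)*71 = 12*71 = 852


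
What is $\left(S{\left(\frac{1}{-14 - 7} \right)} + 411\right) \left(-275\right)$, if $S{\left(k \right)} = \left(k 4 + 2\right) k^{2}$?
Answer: $- \frac{1046734975}{9261} \approx -1.1303 \cdot 10^{5}$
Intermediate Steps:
$S{\left(k \right)} = k^{2} \left(2 + 4 k\right)$ ($S{\left(k \right)} = \left(4 k + 2\right) k^{2} = \left(2 + 4 k\right) k^{2} = k^{2} \left(2 + 4 k\right)$)
$\left(S{\left(\frac{1}{-14 - 7} \right)} + 411\right) \left(-275\right) = \left(\left(\frac{1}{-14 - 7}\right)^{2} \left(2 + \frac{4}{-14 - 7}\right) + 411\right) \left(-275\right) = \left(\left(\frac{1}{-21}\right)^{2} \left(2 + \frac{4}{-21}\right) + 411\right) \left(-275\right) = \left(\left(- \frac{1}{21}\right)^{2} \left(2 + 4 \left(- \frac{1}{21}\right)\right) + 411\right) \left(-275\right) = \left(\frac{2 - \frac{4}{21}}{441} + 411\right) \left(-275\right) = \left(\frac{1}{441} \cdot \frac{38}{21} + 411\right) \left(-275\right) = \left(\frac{38}{9261} + 411\right) \left(-275\right) = \frac{3806309}{9261} \left(-275\right) = - \frac{1046734975}{9261}$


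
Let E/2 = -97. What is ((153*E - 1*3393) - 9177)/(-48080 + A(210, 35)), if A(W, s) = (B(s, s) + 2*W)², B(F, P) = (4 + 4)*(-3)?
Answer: -10563/27184 ≈ -0.38857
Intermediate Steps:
E = -194 (E = 2*(-97) = -194)
B(F, P) = -24 (B(F, P) = 8*(-3) = -24)
A(W, s) = (-24 + 2*W)²
((153*E - 1*3393) - 9177)/(-48080 + A(210, 35)) = ((153*(-194) - 1*3393) - 9177)/(-48080 + 4*(-12 + 210)²) = ((-29682 - 3393) - 9177)/(-48080 + 4*198²) = (-33075 - 9177)/(-48080 + 4*39204) = -42252/(-48080 + 156816) = -42252/108736 = -42252*1/108736 = -10563/27184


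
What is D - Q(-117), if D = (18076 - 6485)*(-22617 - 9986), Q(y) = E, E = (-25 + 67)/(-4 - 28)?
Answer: -6046421947/16 ≈ -3.7790e+8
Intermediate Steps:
E = -21/16 (E = 42/(-32) = 42*(-1/32) = -21/16 ≈ -1.3125)
Q(y) = -21/16
D = -377901373 (D = 11591*(-32603) = -377901373)
D - Q(-117) = -377901373 - 1*(-21/16) = -377901373 + 21/16 = -6046421947/16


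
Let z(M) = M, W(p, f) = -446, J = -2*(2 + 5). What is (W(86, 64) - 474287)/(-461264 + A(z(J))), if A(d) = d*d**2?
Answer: 474733/464008 ≈ 1.0231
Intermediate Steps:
J = -14 (J = -2*7 = -14)
A(d) = d**3
(W(86, 64) - 474287)/(-461264 + A(z(J))) = (-446 - 474287)/(-461264 + (-14)**3) = -474733/(-461264 - 2744) = -474733/(-464008) = -474733*(-1/464008) = 474733/464008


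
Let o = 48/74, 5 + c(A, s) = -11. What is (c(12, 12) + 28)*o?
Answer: 288/37 ≈ 7.7838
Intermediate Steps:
c(A, s) = -16 (c(A, s) = -5 - 11 = -16)
o = 24/37 (o = 48*(1/74) = 24/37 ≈ 0.64865)
(c(12, 12) + 28)*o = (-16 + 28)*(24/37) = 12*(24/37) = 288/37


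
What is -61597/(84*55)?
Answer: -61597/4620 ≈ -13.333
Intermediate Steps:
-61597/(84*55) = -61597/4620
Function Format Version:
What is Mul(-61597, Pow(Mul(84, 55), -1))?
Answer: Rational(-61597, 4620) ≈ -13.333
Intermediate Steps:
Mul(-61597, Pow(Mul(84, 55), -1)) = Mul(-61597, Pow(4620, -1)) = Mul(-61597, Rational(1, 4620)) = Rational(-61597, 4620)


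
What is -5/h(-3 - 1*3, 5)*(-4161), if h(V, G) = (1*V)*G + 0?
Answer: -1387/2 ≈ -693.50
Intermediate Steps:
h(V, G) = G*V (h(V, G) = V*G + 0 = G*V + 0 = G*V)
-5/h(-3 - 1*3, 5)*(-4161) = -5*1/(5*(-3 - 1*3))*(-4161) = -5*1/(5*(-3 - 3))*(-4161) = -5/(5*(-6))*(-4161) = -5/(-30)*(-4161) = -5*(-1/30)*(-4161) = (⅙)*(-4161) = -1387/2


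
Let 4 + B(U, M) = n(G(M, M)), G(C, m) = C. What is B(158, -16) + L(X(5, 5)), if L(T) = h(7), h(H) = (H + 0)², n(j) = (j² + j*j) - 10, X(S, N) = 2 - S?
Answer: 547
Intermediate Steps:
n(j) = -10 + 2*j² (n(j) = (j² + j²) - 10 = 2*j² - 10 = -10 + 2*j²)
B(U, M) = -14 + 2*M² (B(U, M) = -4 + (-10 + 2*M²) = -14 + 2*M²)
h(H) = H²
L(T) = 49 (L(T) = 7² = 49)
B(158, -16) + L(X(5, 5)) = (-14 + 2*(-16)²) + 49 = (-14 + 2*256) + 49 = (-14 + 512) + 49 = 498 + 49 = 547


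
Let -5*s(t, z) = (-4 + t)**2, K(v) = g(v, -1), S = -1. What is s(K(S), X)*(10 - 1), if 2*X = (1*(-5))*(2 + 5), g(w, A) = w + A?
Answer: -324/5 ≈ -64.800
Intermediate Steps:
g(w, A) = A + w
K(v) = -1 + v
X = -35/2 (X = ((1*(-5))*(2 + 5))/2 = (-5*7)/2 = (1/2)*(-35) = -35/2 ≈ -17.500)
s(t, z) = -(-4 + t)**2/5
s(K(S), X)*(10 - 1) = (-(-4 + (-1 - 1))**2/5)*(10 - 1) = -(-4 - 2)**2/5*9 = -1/5*(-6)**2*9 = -1/5*36*9 = -36/5*9 = -324/5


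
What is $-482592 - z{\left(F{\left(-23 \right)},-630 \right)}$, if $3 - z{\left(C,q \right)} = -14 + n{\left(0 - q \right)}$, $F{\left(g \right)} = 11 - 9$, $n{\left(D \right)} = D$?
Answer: $-481979$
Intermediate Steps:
$F{\left(g \right)} = 2$
$z{\left(C,q \right)} = 17 + q$ ($z{\left(C,q \right)} = 3 - \left(-14 + \left(0 - q\right)\right) = 3 - \left(-14 - q\right) = 3 + \left(14 + q\right) = 17 + q$)
$-482592 - z{\left(F{\left(-23 \right)},-630 \right)} = -482592 - \left(17 - 630\right) = -482592 - -613 = -482592 + 613 = -481979$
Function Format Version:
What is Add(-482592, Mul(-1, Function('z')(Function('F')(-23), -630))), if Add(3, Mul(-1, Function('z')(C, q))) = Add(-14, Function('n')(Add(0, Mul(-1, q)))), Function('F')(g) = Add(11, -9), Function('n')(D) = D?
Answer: -481979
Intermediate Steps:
Function('F')(g) = 2
Function('z')(C, q) = Add(17, q) (Function('z')(C, q) = Add(3, Mul(-1, Add(-14, Add(0, Mul(-1, q))))) = Add(3, Mul(-1, Add(-14, Mul(-1, q)))) = Add(3, Add(14, q)) = Add(17, q))
Add(-482592, Mul(-1, Function('z')(Function('F')(-23), -630))) = Add(-482592, Mul(-1, Add(17, -630))) = Add(-482592, Mul(-1, -613)) = Add(-482592, 613) = -481979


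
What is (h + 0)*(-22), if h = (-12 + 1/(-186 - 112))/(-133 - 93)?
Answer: -39347/33674 ≈ -1.1685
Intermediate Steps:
h = 3577/67348 (h = (-12 + 1/(-298))/(-226) = (-12 - 1/298)*(-1/226) = -3577/298*(-1/226) = 3577/67348 ≈ 0.053112)
(h + 0)*(-22) = (3577/67348 + 0)*(-22) = (3577/67348)*(-22) = -39347/33674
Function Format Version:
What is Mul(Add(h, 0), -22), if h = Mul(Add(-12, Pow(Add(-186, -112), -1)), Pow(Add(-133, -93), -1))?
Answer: Rational(-39347, 33674) ≈ -1.1685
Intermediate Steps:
h = Rational(3577, 67348) (h = Mul(Add(-12, Pow(-298, -1)), Pow(-226, -1)) = Mul(Add(-12, Rational(-1, 298)), Rational(-1, 226)) = Mul(Rational(-3577, 298), Rational(-1, 226)) = Rational(3577, 67348) ≈ 0.053112)
Mul(Add(h, 0), -22) = Mul(Add(Rational(3577, 67348), 0), -22) = Mul(Rational(3577, 67348), -22) = Rational(-39347, 33674)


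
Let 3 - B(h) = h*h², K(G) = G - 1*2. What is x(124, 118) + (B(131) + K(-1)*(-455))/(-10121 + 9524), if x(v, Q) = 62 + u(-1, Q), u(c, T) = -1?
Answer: 2283140/597 ≈ 3824.4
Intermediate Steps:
K(G) = -2 + G (K(G) = G - 2 = -2 + G)
x(v, Q) = 61 (x(v, Q) = 62 - 1 = 61)
B(h) = 3 - h³ (B(h) = 3 - h*h² = 3 - h³)
x(124, 118) + (B(131) + K(-1)*(-455))/(-10121 + 9524) = 61 + ((3 - 1*131³) + (-2 - 1)*(-455))/(-10121 + 9524) = 61 + ((3 - 1*2248091) - 3*(-455))/(-597) = 61 + ((3 - 2248091) + 1365)*(-1/597) = 61 + (-2248088 + 1365)*(-1/597) = 61 - 2246723*(-1/597) = 61 + 2246723/597 = 2283140/597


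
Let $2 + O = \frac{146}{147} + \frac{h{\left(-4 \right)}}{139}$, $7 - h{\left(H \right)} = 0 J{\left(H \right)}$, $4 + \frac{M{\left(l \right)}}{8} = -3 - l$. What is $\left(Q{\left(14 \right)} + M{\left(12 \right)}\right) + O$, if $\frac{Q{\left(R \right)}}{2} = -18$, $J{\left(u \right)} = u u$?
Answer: $- \frac{3860947}{20433} \approx -188.96$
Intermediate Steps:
$J{\left(u \right)} = u^{2}$
$Q{\left(R \right)} = -36$ ($Q{\left(R \right)} = 2 \left(-18\right) = -36$)
$M{\left(l \right)} = -56 - 8 l$ ($M{\left(l \right)} = -32 + 8 \left(-3 - l\right) = -32 - \left(24 + 8 l\right) = -56 - 8 l$)
$h{\left(H \right)} = 7$ ($h{\left(H \right)} = 7 - 0 H^{2} = 7 - 0 = 7 + 0 = 7$)
$O = - \frac{19543}{20433}$ ($O = -2 + \left(\frac{146}{147} + \frac{7}{139}\right) = -2 + \frac{21323}{20433} = - \frac{19543}{20433} \approx -0.95644$)
$\left(Q{\left(14 \right)} + M{\left(12 \right)}\right) + O = \left(-36 - 152\right) - \frac{19543}{20433} = -188 - \frac{19543}{20433} = - \frac{3860947}{20433}$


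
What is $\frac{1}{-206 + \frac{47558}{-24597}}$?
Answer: $- \frac{24597}{5114540} \approx -0.0048092$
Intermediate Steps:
$\frac{1}{-206 + \frac{47558}{-24597}} = \frac{1}{-206 + 47558 \left(- \frac{1}{24597}\right)} = \frac{1}{-206 - \frac{47558}{24597}} = \frac{1}{- \frac{5114540}{24597}} = - \frac{24597}{5114540}$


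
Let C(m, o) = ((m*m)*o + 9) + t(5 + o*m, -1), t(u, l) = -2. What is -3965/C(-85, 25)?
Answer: -3965/180632 ≈ -0.021951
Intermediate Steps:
C(m, o) = 7 + o*m² (C(m, o) = ((m*m)*o + 9) - 2 = (m²*o + 9) - 2 = (o*m² + 9) - 2 = (9 + o*m²) - 2 = 7 + o*m²)
-3965/C(-85, 25) = -3965/(7 + 25*(-85)²) = -3965/(7 + 25*7225) = -3965/(7 + 180625) = -3965/180632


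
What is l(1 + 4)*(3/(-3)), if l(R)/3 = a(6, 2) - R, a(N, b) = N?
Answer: -3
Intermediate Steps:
l(R) = 18 - 3*R (l(R) = 3*(6 - R) = 18 - 3*R)
l(1 + 4)*(3/(-3)) = (18 - 3*(1 + 4))*(3/(-3)) = (18 - 3*5)*(3*(-⅓)) = (18 - 15)*(-1) = 3*(-1) = -3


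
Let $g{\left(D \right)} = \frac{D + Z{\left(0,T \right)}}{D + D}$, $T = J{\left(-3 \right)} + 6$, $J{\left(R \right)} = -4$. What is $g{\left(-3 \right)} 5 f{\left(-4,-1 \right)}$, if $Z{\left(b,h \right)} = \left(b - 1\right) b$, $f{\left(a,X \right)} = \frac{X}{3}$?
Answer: $- \frac{5}{6} \approx -0.83333$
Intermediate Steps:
$f{\left(a,X \right)} = \frac{X}{3}$ ($f{\left(a,X \right)} = X \frac{1}{3} = \frac{X}{3}$)
$T = 2$ ($T = -4 + 6 = 2$)
$Z{\left(b,h \right)} = b \left(-1 + b\right)$ ($Z{\left(b,h \right)} = \left(-1 + b\right) b = b \left(-1 + b\right)$)
$g{\left(D \right)} = \frac{1}{2}$ ($g{\left(D \right)} = \frac{D + 0 \left(-1 + 0\right)}{D + D} = \frac{D + 0 \left(-1\right)}{2 D} = \left(D + 0\right) \frac{1}{2 D} = D \frac{1}{2 D} = \frac{1}{2}$)
$g{\left(-3 \right)} 5 f{\left(-4,-1 \right)} = \frac{1}{2} \cdot 5 \cdot \frac{1}{3} \left(-1\right) = \frac{5}{2} \left(- \frac{1}{3}\right) = - \frac{5}{6}$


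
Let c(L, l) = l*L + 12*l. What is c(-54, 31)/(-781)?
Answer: 1302/781 ≈ 1.6671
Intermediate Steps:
c(L, l) = 12*l + L*l (c(L, l) = L*l + 12*l = 12*l + L*l)
c(-54, 31)/(-781) = (31*(12 - 54))/(-781) = (31*(-42))*(-1/781) = -1302*(-1/781) = 1302/781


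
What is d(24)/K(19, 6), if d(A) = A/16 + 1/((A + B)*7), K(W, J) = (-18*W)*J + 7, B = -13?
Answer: -233/314930 ≈ -0.00073985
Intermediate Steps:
K(W, J) = 7 - 18*J*W (K(W, J) = -18*J*W + 7 = 7 - 18*J*W)
d(A) = 1/(7*(-13 + A)) + A/16 (d(A) = A/16 + 1/((A - 13)*7) = A*(1/16) + (⅐)/(-13 + A) = A/16 + 1/(7*(-13 + A)) = 1/(7*(-13 + A)) + A/16)
d(24)/K(19, 6) = ((16 - 91*24 + 7*24²)/(112*(-13 + 24)))/(7 - 18*6*19) = ((1/112)*(16 - 2184 + 7*576)/11)/(7 - 2052) = ((1/112)*(1/11)*(16 - 2184 + 4032))/(-2045) = ((1/112)*(1/11)*1864)*(-1/2045) = (233/154)*(-1/2045) = -233/314930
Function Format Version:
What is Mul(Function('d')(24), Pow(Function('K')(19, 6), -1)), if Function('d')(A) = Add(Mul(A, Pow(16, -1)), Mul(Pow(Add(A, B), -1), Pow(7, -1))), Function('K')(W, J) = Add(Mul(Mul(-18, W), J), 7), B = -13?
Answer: Rational(-233, 314930) ≈ -0.00073985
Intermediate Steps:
Function('K')(W, J) = Add(7, Mul(-18, J, W)) (Function('K')(W, J) = Add(Mul(-18, J, W), 7) = Add(7, Mul(-18, J, W)))
Function('d')(A) = Add(Mul(Rational(1, 7), Pow(Add(-13, A), -1)), Mul(Rational(1, 16), A)) (Function('d')(A) = Add(Mul(A, Pow(16, -1)), Mul(Pow(Add(A, -13), -1), Pow(7, -1))) = Add(Mul(A, Rational(1, 16)), Mul(Pow(Add(-13, A), -1), Rational(1, 7))) = Add(Mul(Rational(1, 16), A), Mul(Rational(1, 7), Pow(Add(-13, A), -1))) = Add(Mul(Rational(1, 7), Pow(Add(-13, A), -1)), Mul(Rational(1, 16), A)))
Mul(Function('d')(24), Pow(Function('K')(19, 6), -1)) = Mul(Mul(Rational(1, 112), Pow(Add(-13, 24), -1), Add(16, Mul(-91, 24), Mul(7, Pow(24, 2)))), Pow(Add(7, Mul(-18, 6, 19)), -1)) = Mul(Mul(Rational(1, 112), Pow(11, -1), Add(16, -2184, Mul(7, 576))), Pow(Add(7, -2052), -1)) = Mul(Mul(Rational(1, 112), Rational(1, 11), Add(16, -2184, 4032)), Pow(-2045, -1)) = Mul(Mul(Rational(1, 112), Rational(1, 11), 1864), Rational(-1, 2045)) = Mul(Rational(233, 154), Rational(-1, 2045)) = Rational(-233, 314930)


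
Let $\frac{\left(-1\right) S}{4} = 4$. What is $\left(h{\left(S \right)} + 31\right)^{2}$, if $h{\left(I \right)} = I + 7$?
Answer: $484$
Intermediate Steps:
$S = -16$ ($S = \left(-4\right) 4 = -16$)
$h{\left(I \right)} = 7 + I$
$\left(h{\left(S \right)} + 31\right)^{2} = \left(\left(7 - 16\right) + 31\right)^{2} = \left(-9 + 31\right)^{2} = 22^{2} = 484$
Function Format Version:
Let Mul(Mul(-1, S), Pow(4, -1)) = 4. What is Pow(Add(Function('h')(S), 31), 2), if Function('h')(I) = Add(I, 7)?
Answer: 484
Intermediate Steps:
S = -16 (S = Mul(-4, 4) = -16)
Function('h')(I) = Add(7, I)
Pow(Add(Function('h')(S), 31), 2) = Pow(Add(Add(7, -16), 31), 2) = Pow(Add(-9, 31), 2) = Pow(22, 2) = 484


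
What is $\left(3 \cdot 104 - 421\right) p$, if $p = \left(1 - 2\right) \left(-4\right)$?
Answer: $-436$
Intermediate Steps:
$p = 4$ ($p = \left(-1\right) \left(-4\right) = 4$)
$\left(3 \cdot 104 - 421\right) p = \left(3 \cdot 104 - 421\right) 4 = \left(312 - 421\right) 4 = \left(-109\right) 4 = -436$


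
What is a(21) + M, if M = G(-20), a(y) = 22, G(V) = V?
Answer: 2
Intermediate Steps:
M = -20
a(21) + M = 22 - 20 = 2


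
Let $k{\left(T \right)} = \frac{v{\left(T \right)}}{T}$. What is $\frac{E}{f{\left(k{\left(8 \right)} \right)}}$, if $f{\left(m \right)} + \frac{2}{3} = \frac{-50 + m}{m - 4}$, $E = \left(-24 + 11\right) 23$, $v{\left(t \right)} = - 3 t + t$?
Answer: $- \frac{299}{8} \approx -37.375$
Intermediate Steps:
$v{\left(t \right)} = - 2 t$
$E = -299$ ($E = \left(-13\right) 23 = -299$)
$k{\left(T \right)} = -2$ ($k{\left(T \right)} = \frac{\left(-2\right) T}{T} = -2$)
$f{\left(m \right)} = - \frac{2}{3} + \frac{-50 + m}{-4 + m}$ ($f{\left(m \right)} = - \frac{2}{3} + \frac{-50 + m}{m - 4} = - \frac{2}{3} + \frac{-50 + m}{-4 + m}$)
$\frac{E}{f{\left(k{\left(8 \right)} \right)}} = - \frac{299}{\frac{1}{3} \frac{1}{-4 - 2} \left(-142 - 2\right)} = - \frac{299}{\frac{1}{3} \frac{1}{-6} \left(-144\right)} = - \frac{299}{\frac{1}{3} \left(- \frac{1}{6}\right) \left(-144\right)} = - \frac{299}{8}$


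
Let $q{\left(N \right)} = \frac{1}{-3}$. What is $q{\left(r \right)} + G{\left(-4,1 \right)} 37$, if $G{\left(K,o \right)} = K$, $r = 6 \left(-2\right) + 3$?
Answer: $- \frac{445}{3} \approx -148.33$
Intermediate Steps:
$r = -9$ ($r = -12 + 3 = -9$)
$q{\left(N \right)} = - \frac{1}{3}$
$q{\left(r \right)} + G{\left(-4,1 \right)} 37 = - \frac{1}{3} - 148 = - \frac{445}{3}$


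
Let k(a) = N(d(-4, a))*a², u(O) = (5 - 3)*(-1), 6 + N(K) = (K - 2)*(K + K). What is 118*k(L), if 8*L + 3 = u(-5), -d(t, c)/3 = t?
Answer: 172575/16 ≈ 10786.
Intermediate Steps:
d(t, c) = -3*t
N(K) = -6 + 2*K*(-2 + K) (N(K) = -6 + (K - 2)*(K + K) = -6 + (-2 + K)*(2*K) = -6 + 2*K*(-2 + K))
u(O) = -2 (u(O) = 2*(-1) = -2)
L = -5/8 (L = -3/8 + (⅛)*(-2) = -3/8 - ¼ = -5/8 ≈ -0.62500)
k(a) = 234*a² (k(a) = (-6 - (-12)*(-4) + 2*(-3*(-4))²)*a² = (-6 - 4*12 + 2*12²)*a² = (-6 - 48 + 2*144)*a² = (-6 - 48 + 288)*a² = 234*a²)
118*k(L) = 118*(234*(-5/8)²) = 118*(234*(25/64)) = 118*(2925/32) = 172575/16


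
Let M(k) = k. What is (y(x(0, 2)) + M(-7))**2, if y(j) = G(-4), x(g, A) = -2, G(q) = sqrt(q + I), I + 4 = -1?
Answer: 40 - 42*I ≈ 40.0 - 42.0*I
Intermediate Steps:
I = -5 (I = -4 - 1 = -5)
G(q) = sqrt(-5 + q) (G(q) = sqrt(q - 5) = sqrt(-5 + q))
y(j) = 3*I (y(j) = sqrt(-5 - 4) = sqrt(-9) = 3*I)
(y(x(0, 2)) + M(-7))**2 = (3*I - 7)**2 = (-7 + 3*I)**2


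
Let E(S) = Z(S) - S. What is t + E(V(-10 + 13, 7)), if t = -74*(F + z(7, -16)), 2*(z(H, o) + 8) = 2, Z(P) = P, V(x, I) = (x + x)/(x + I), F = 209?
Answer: -14948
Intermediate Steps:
V(x, I) = 2*x/(I + x) (V(x, I) = (2*x)/(I + x) = 2*x/(I + x))
z(H, o) = -7 (z(H, o) = -8 + (1/2)*2 = -8 + 1 = -7)
E(S) = 0 (E(S) = S - S = 0)
t = -14948 (t = -74*(209 - 7) = -74*202 = -14948)
t + E(V(-10 + 13, 7)) = -14948 + 0 = -14948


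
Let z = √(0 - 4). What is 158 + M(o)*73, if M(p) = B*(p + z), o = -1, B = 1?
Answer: 85 + 146*I ≈ 85.0 + 146.0*I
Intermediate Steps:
z = 2*I (z = √(-4) = 2*I ≈ 2.0*I)
M(p) = p + 2*I (M(p) = 1*(p + 2*I) = p + 2*I)
158 + M(o)*73 = 158 + (-1 + 2*I)*73 = 158 + (-73 + 146*I) = 85 + 146*I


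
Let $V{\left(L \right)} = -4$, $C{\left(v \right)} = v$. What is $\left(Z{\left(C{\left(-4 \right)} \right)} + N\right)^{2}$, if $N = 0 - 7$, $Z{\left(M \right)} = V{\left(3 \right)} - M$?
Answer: $49$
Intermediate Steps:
$Z{\left(M \right)} = -4 - M$
$N = -7$
$\left(Z{\left(C{\left(-4 \right)} \right)} + N\right)^{2} = \left(\left(-4 - -4\right) - 7\right)^{2} = \left(\left(-4 + 4\right) - 7\right)^{2} = \left(0 - 7\right)^{2} = \left(-7\right)^{2} = 49$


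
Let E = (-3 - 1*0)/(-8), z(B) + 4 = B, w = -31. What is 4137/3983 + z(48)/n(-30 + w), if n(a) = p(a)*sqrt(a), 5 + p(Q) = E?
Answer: 591/569 + 352*I*sqrt(61)/2257 ≈ 1.0387 + 1.2181*I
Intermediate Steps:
z(B) = -4 + B
E = 3/8 (E = (-3 + 0)*(-1/8) = -3*(-1/8) = 3/8 ≈ 0.37500)
p(Q) = -37/8 (p(Q) = -5 + 3/8 = -37/8)
n(a) = -37*sqrt(a)/8
4137/3983 + z(48)/n(-30 + w) = 4137/3983 + (-4 + 48)/((-37*sqrt(-30 - 31)/8)) = 4137*(1/3983) + 44/((-37*I*sqrt(61)/8)) = 591/569 + 44/((-37*I*sqrt(61)/8)) = 591/569 + 44*(8*I*sqrt(61)/2257) = 591/569 + 352*I*sqrt(61)/2257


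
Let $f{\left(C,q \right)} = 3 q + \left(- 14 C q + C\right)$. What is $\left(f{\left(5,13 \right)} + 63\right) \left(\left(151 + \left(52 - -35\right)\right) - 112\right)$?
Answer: $-101178$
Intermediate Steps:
$f{\left(C,q \right)} = C + 3 q - 14 C q$ ($f{\left(C,q \right)} = 3 q - \left(- C + 14 C q\right) = C + 3 q - 14 C q$)
$\left(f{\left(5,13 \right)} + 63\right) \left(\left(151 + \left(52 - -35\right)\right) - 112\right) = \left(\left(5 + 3 \cdot 13 - 70 \cdot 13\right) + 63\right) \left(\left(151 + \left(52 - -35\right)\right) - 112\right) = \left(\left(5 + 39 - 910\right) + 63\right) \left(\left(151 + \left(52 + 35\right)\right) - 112\right) = \left(-866 + 63\right) \left(\left(151 + 87\right) - 112\right) = - 803 \left(238 - 112\right) = \left(-803\right) 126 = -101178$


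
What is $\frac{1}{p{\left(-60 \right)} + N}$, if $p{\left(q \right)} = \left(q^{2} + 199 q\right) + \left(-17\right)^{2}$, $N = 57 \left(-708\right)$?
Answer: $- \frac{1}{48407} \approx -2.0658 \cdot 10^{-5}$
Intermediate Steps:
$N = -40356$
$p{\left(q \right)} = 289 + q^{2} + 199 q$ ($p{\left(q \right)} = \left(q^{2} + 199 q\right) + 289 = 289 + q^{2} + 199 q$)
$\frac{1}{p{\left(-60 \right)} + N} = \frac{1}{\left(289 + \left(-60\right)^{2} + 199 \left(-60\right)\right) - 40356} = \frac{1}{\left(289 + 3600 - 11940\right) - 40356} = \frac{1}{-8051 - 40356} = \frac{1}{-48407} = - \frac{1}{48407}$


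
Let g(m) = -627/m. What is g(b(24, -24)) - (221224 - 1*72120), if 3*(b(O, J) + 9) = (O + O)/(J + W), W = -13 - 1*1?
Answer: -26677703/179 ≈ -1.4904e+5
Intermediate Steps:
W = -14 (W = -13 - 1 = -14)
b(O, J) = -9 + 2*O/(3*(-14 + J)) (b(O, J) = -9 + ((O + O)/(J - 14))/3 = -9 + ((2*O)/(-14 + J))/3 = -9 + (2*O/(-14 + J))/3 = -9 + 2*O/(3*(-14 + J)))
g(b(24, -24)) - (221224 - 1*72120) = -627*3*(-14 - 24)/(378 - 27*(-24) + 2*24) - (221224 - 1*72120) = -627*(-114/(378 + 648 + 48)) - (221224 - 72120) = -627/((1/3)*(-1/38)*1074) - 1*149104 = -627/(-179/19) - 149104 = -627*(-19/179) - 149104 = 11913/179 - 149104 = -26677703/179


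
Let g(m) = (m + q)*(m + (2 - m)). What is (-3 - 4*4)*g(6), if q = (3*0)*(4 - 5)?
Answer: -228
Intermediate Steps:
q = 0 (q = 0*(-1) = 0)
g(m) = 2*m (g(m) = (m + 0)*(m + (2 - m)) = m*2 = 2*m)
(-3 - 4*4)*g(6) = (-3 - 4*4)*(2*6) = (-3 - 16)*12 = -19*12 = -228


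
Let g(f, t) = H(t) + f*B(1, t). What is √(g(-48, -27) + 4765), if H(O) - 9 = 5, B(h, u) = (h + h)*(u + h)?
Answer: 5*√291 ≈ 85.294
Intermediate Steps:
B(h, u) = 2*h*(h + u) (B(h, u) = (2*h)*(h + u) = 2*h*(h + u))
H(O) = 14 (H(O) = 9 + 5 = 14)
g(f, t) = 14 + f*(2 + 2*t) (g(f, t) = 14 + f*(2*1*(1 + t)) = 14 + f*(2 + 2*t))
√(g(-48, -27) + 4765) = √((14 + 2*(-48)*(1 - 27)) + 4765) = √((14 + 2*(-48)*(-26)) + 4765) = √((14 + 2496) + 4765) = √(2510 + 4765) = √7275 = 5*√291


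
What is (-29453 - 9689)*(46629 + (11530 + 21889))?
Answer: -3133238816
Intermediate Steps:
(-29453 - 9689)*(46629 + (11530 + 21889)) = -39142*(46629 + 33419) = -39142*80048 = -3133238816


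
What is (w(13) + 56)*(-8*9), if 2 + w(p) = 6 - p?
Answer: -3384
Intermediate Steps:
w(p) = 4 - p (w(p) = -2 + (6 - p) = 4 - p)
(w(13) + 56)*(-8*9) = ((4 - 1*13) + 56)*(-8*9) = ((4 - 13) + 56)*(-72) = (-9 + 56)*(-72) = 47*(-72) = -3384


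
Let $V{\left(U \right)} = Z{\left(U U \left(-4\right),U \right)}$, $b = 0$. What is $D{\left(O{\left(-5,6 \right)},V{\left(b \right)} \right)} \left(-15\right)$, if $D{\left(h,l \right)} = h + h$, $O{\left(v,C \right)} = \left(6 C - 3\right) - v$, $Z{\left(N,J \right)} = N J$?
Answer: $-1140$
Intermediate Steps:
$Z{\left(N,J \right)} = J N$
$V{\left(U \right)} = - 4 U^{3}$ ($V{\left(U \right)} = U U U \left(-4\right) = U U^{2} \left(-4\right) = U \left(- 4 U^{2}\right) = - 4 U^{3}$)
$O{\left(v,C \right)} = -3 - v + 6 C$ ($O{\left(v,C \right)} = \left(-3 + 6 C\right) - v = -3 - v + 6 C$)
$D{\left(h,l \right)} = 2 h$
$D{\left(O{\left(-5,6 \right)},V{\left(b \right)} \right)} \left(-15\right) = 2 \left(-3 - -5 + 6 \cdot 6\right) \left(-15\right) = 2 \left(-3 + 5 + 36\right) \left(-15\right) = 2 \cdot 38 \left(-15\right) = 76 \left(-15\right) = -1140$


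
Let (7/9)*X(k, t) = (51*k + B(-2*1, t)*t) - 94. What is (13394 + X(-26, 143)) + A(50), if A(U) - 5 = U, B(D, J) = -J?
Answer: -102678/7 ≈ -14668.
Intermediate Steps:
A(U) = 5 + U
X(k, t) = -846/7 - 9*t²/7 + 459*k/7 (X(k, t) = 9*((51*k + (-t)*t) - 94)/7 = 9*((51*k - t²) - 94)/7 = 9*((-t² + 51*k) - 94)/7 = 9*(-94 - t² + 51*k)/7 = -846/7 - 9*t²/7 + 459*k/7)
(13394 + X(-26, 143)) + A(50) = (13394 + (-846/7 - 9/7*143² + (459/7)*(-26))) + (5 + 50) = (13394 + (-846/7 - 9/7*20449 - 11934/7)) + 55 = (13394 + (-846/7 - 184041/7 - 11934/7)) + 55 = (13394 - 196821/7) + 55 = -103063/7 + 55 = -102678/7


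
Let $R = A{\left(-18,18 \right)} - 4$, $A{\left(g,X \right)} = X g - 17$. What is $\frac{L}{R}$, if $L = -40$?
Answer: $\frac{8}{69} \approx 0.11594$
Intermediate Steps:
$A{\left(g,X \right)} = -17 + X g$
$R = -345$ ($R = \left(-17 + 18 \left(-18\right)\right) - 4 = \left(-17 - 324\right) - 4 = -341 - 4 = -345$)
$\frac{L}{R} = - \frac{40}{-345} = \left(-40\right) \left(- \frac{1}{345}\right) = \frac{8}{69}$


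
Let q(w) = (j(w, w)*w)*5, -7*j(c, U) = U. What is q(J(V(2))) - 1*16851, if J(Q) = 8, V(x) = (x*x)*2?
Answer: -118277/7 ≈ -16897.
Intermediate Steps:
j(c, U) = -U/7
V(x) = 2*x² (V(x) = x²*2 = 2*x²)
q(w) = -5*w²/7 (q(w) = ((-w/7)*w)*5 = -w²/7*5 = -5*w²/7)
q(J(V(2))) - 1*16851 = -5/7*8² - 1*16851 = -5/7*64 - 16851 = -320/7 - 16851 = -118277/7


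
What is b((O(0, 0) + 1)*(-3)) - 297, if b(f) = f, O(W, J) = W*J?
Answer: -300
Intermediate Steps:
O(W, J) = J*W
b((O(0, 0) + 1)*(-3)) - 297 = (0*0 + 1)*(-3) - 297 = (0 + 1)*(-3) - 297 = 1*(-3) - 297 = -3 - 297 = -300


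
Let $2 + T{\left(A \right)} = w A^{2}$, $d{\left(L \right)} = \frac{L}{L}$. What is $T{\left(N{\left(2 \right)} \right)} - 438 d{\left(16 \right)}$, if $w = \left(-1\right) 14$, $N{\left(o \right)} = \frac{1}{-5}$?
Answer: $- \frac{11014}{25} \approx -440.56$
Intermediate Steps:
$N{\left(o \right)} = - \frac{1}{5}$
$w = -14$
$d{\left(L \right)} = 1$
$T{\left(A \right)} = -2 - 14 A^{2}$
$T{\left(N{\left(2 \right)} \right)} - 438 d{\left(16 \right)} = \left(-2 - 14 \left(- \frac{1}{5}\right)^{2}\right) - 438 = \left(-2 - \frac{14}{25}\right) - 438 = - \frac{64}{25} - 438 = - \frac{11014}{25}$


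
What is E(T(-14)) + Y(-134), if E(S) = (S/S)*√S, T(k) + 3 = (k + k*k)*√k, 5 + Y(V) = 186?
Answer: 181 + √(-3 + 182*I*√14) ≈ 199.41 + 18.493*I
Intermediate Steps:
Y(V) = 181 (Y(V) = -5 + 186 = 181)
T(k) = -3 + √k*(k + k²) (T(k) = -3 + (k + k*k)*√k = -3 + (k + k²)*√k = -3 + √k*(k + k²))
E(S) = √S (E(S) = 1*√S = √S)
E(T(-14)) + Y(-134) = √(-3 + (-14)^(3/2) + (-14)^(5/2)) + 181 = √(-3 - 14*I*√14 + 196*I*√14) + 181 = √(-3 + 182*I*√14) + 181 = 181 + √(-3 + 182*I*√14)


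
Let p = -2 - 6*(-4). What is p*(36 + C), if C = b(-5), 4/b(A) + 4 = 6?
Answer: 836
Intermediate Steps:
b(A) = 2 (b(A) = 4/(-4 + 6) = 4/2 = 4*(1/2) = 2)
C = 2
p = 22 (p = -2 + 24 = 22)
p*(36 + C) = 22*(36 + 2) = 22*38 = 836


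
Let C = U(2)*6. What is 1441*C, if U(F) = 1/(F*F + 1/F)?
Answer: 5764/3 ≈ 1921.3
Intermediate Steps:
U(F) = 1/(1/F + F²) (U(F) = 1/(F² + 1/F) = 1/(1/F + F²))
C = 4/3 (C = (2/(1 + 2³))*6 = (2/(1 + 8))*6 = (2/9)*6 = 4/3 ≈ 1.3333)
1441*C = 1441*(4/3) = 5764/3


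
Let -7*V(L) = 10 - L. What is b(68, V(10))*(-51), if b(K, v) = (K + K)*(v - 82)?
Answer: 568752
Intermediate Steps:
V(L) = -10/7 + L/7 (V(L) = -(10 - L)/7 = -10/7 + L/7)
b(K, v) = 2*K*(-82 + v) (b(K, v) = (2*K)*(-82 + v) = 2*K*(-82 + v))
b(68, V(10))*(-51) = (2*68*(-82 + (-10/7 + (1/7)*10)))*(-51) = (2*68*(-82 + (-10/7 + 10/7)))*(-51) = (2*68*(-82 + 0))*(-51) = (2*68*(-82))*(-51) = -11152*(-51) = 568752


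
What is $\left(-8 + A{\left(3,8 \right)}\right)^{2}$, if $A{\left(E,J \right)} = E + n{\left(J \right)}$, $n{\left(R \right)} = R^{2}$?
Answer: $3481$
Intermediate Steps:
$A{\left(E,J \right)} = E + J^{2}$
$\left(-8 + A{\left(3,8 \right)}\right)^{2} = \left(-8 + \left(3 + 8^{2}\right)\right)^{2} = \left(-8 + \left(3 + 64\right)\right)^{2} = \left(-8 + 67\right)^{2} = 59^{2} = 3481$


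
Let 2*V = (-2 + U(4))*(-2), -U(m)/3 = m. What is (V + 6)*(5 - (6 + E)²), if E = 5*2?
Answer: -5020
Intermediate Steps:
E = 10
U(m) = -3*m
V = 14 (V = ((-2 - 3*4)*(-2))/2 = ((-2 - 12)*(-2))/2 = (-14*(-2))/2 = (½)*28 = 14)
(V + 6)*(5 - (6 + E)²) = (14 + 6)*(5 - (6 + 10)²) = 20*(5 - 1*16²) = 20*(5 - 1*256) = 20*(5 - 256) = 20*(-251) = -5020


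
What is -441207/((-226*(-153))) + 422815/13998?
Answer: 234557819/13445079 ≈ 17.446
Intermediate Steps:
-441207/((-226*(-153))) + 422815/13998 = -441207/34578 + 422815*(1/13998) = -441207*1/34578 + 422815/13998 = -49023/3842 + 422815/13998 = 234557819/13445079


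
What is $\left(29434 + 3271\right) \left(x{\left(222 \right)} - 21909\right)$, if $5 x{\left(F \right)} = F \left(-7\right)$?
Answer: $-726698559$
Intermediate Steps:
$x{\left(F \right)} = - \frac{7 F}{5}$ ($x{\left(F \right)} = \frac{F \left(-7\right)}{5} = \frac{\left(-7\right) F}{5} = - \frac{7 F}{5}$)
$\left(29434 + 3271\right) \left(x{\left(222 \right)} - 21909\right) = \left(29434 + 3271\right) \left(\left(- \frac{7}{5}\right) 222 - 21909\right) = 32705 \left(- \frac{1554}{5} - 21909\right) = 32705 \left(- \frac{111099}{5}\right) = -726698559$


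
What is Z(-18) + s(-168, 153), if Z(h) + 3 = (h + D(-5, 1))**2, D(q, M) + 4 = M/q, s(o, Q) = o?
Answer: 8046/25 ≈ 321.84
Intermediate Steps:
D(q, M) = -4 + M/q
Z(h) = -3 + (-21/5 + h)**2 (Z(h) = -3 + (h + (-4 + 1/(-5)))**2 = -3 + (h + (-4 + 1*(-1/5)))**2 = -3 + (h + (-4 - 1/5))**2 = -3 + (h - 21/5)**2 = -3 + (-21/5 + h)**2)
Z(-18) + s(-168, 153) = (-3 + (-21 + 5*(-18))**2/25) - 168 = (-3 + (-21 - 90)**2/25) - 168 = (-3 + (1/25)*(-111)**2) - 168 = (-3 + (1/25)*12321) - 168 = (-3 + 12321/25) - 168 = 12246/25 - 168 = 8046/25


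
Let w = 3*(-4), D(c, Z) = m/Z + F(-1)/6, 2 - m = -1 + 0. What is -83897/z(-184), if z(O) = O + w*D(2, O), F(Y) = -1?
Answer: 3859262/8363 ≈ 461.47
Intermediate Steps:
m = 3 (m = 2 - (-1 + 0) = 2 - 1*(-1) = 2 + 1 = 3)
D(c, Z) = -⅙ + 3/Z (D(c, Z) = 3/Z - 1/6 = 3/Z - 1*⅙ = 3/Z - ⅙ = -⅙ + 3/Z)
w = -12
z(O) = O - 2*(18 - O)/O
-83897/z(-184) = -83897/(2 - 184 - 36/(-184)) = -83897/(2 - 184 - 36*(-1/184)) = -83897/(2 - 184 + 9/46) = -83897/(-8363/46) = -83897*(-46/8363) = 3859262/8363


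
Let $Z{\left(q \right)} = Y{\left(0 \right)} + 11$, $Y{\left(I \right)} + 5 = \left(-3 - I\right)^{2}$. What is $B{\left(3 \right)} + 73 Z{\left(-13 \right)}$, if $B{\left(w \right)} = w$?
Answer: $1098$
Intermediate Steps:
$Y{\left(I \right)} = -5 + \left(-3 - I\right)^{2}$
$Z{\left(q \right)} = 15$ ($Z{\left(q \right)} = \left(-5 + \left(3 + 0\right)^{2}\right) + 11 = \left(-5 + 3^{2}\right) + 11 = \left(-5 + 9\right) + 11 = 4 + 11 = 15$)
$B{\left(3 \right)} + 73 Z{\left(-13 \right)} = 3 + 73 \cdot 15 = 3 + 1095 = 1098$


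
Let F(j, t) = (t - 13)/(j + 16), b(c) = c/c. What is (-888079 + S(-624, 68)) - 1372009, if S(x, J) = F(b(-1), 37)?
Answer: -38421472/17 ≈ -2.2601e+6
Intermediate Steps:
b(c) = 1
F(j, t) = (-13 + t)/(16 + j)
S(x, J) = 24/17 (S(x, J) = (-13 + 37)/(16 + 1) = 24/17)
(-888079 + S(-624, 68)) - 1372009 = (-888079 + 24/17) - 1372009 = -15097319/17 - 1372009 = -38421472/17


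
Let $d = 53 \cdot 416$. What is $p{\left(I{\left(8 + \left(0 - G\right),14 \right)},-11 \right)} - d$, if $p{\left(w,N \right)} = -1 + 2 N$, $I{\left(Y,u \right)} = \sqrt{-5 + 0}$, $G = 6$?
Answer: $-22071$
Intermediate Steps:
$d = 22048$
$I{\left(Y,u \right)} = i \sqrt{5}$ ($I{\left(Y,u \right)} = \sqrt{-5} = i \sqrt{5}$)
$p{\left(I{\left(8 + \left(0 - G\right),14 \right)},-11 \right)} - d = \left(-1 + 2 \left(-11\right)\right) - 22048 = \left(-1 - 22\right) - 22048 = -23 - 22048 = -22071$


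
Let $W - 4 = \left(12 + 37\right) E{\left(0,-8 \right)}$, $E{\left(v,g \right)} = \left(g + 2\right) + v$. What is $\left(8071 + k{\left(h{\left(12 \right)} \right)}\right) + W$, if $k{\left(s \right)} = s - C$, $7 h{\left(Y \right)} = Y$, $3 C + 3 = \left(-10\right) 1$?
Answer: $\frac{163528}{21} \approx 7787.0$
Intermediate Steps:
$E{\left(v,g \right)} = 2 + g + v$ ($E{\left(v,g \right)} = \left(2 + g\right) + v = 2 + g + v$)
$C = - \frac{13}{3}$ ($C = -1 + \frac{\left(-10\right) 1}{3} = -1 + \frac{1}{3} \left(-10\right) = -1 - \frac{10}{3} = - \frac{13}{3} \approx -4.3333$)
$h{\left(Y \right)} = \frac{Y}{7}$
$W = -290$ ($W = 4 + \left(12 + 37\right) \left(2 - 8 + 0\right) = 4 + 49 \left(-6\right) = 4 - 294 = -290$)
$k{\left(s \right)} = \frac{13}{3} + s$ ($k{\left(s \right)} = s - - \frac{13}{3} = s + \frac{13}{3} = \frac{13}{3} + s$)
$\left(8071 + k{\left(h{\left(12 \right)} \right)}\right) + W = \left(8071 + \left(\frac{13}{3} + \frac{1}{7} \cdot 12\right)\right) - 290 = \left(8071 + \left(\frac{13}{3} + \frac{12}{7}\right)\right) - 290 = \left(8071 + \frac{127}{21}\right) - 290 = \frac{169618}{21} - 290 = \frac{163528}{21}$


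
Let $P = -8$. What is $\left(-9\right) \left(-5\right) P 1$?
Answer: $-360$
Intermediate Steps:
$\left(-9\right) \left(-5\right) P 1 = \left(-9\right) \left(-5\right) \left(-8\right) 1 = 45 \left(-8\right) 1 = \left(-360\right) 1 = -360$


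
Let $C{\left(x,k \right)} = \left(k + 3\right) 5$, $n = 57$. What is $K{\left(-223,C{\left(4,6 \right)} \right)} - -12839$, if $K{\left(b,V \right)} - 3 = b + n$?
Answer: $12676$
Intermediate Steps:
$C{\left(x,k \right)} = 15 + 5 k$ ($C{\left(x,k \right)} = \left(3 + k\right) 5 = 15 + 5 k$)
$K{\left(b,V \right)} = 60 + b$ ($K{\left(b,V \right)} = 3 + \left(b + 57\right) = 3 + \left(57 + b\right) = 60 + b$)
$K{\left(-223,C{\left(4,6 \right)} \right)} - -12839 = \left(60 - 223\right) - -12839 = -163 + 12839 = 12676$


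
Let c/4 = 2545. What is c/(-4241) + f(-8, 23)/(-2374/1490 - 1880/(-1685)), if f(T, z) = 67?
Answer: -72559938375/508491659 ≈ -142.70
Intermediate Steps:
c = 10180 (c = 4*2545 = 10180)
c/(-4241) + f(-8, 23)/(-2374/1490 - 1880/(-1685)) = 10180/(-4241) + 67/(-2374/1490 - 1880/(-1685)) = 10180*(-1/4241) + 67/(-2374*1/1490 - 1880*(-1/1685)) = -10180/4241 + 67/(-1187/745 + 376/337) = -10180/4241 + 67/(-119899/251065) = -10180/4241 + 67*(-251065/119899) = -10180/4241 - 16821355/119899 = -72559938375/508491659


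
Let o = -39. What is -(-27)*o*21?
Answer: -22113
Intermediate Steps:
-(-27)*o*21 = -(-27)*(-39)*21 = -27*39*21 = -1053*21 = -22113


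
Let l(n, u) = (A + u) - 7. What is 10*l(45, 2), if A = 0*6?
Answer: -50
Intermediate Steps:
A = 0
l(n, u) = -7 + u (l(n, u) = (0 + u) - 7 = u - 7 = -7 + u)
10*l(45, 2) = 10*(-7 + 2) = 10*(-5) = -50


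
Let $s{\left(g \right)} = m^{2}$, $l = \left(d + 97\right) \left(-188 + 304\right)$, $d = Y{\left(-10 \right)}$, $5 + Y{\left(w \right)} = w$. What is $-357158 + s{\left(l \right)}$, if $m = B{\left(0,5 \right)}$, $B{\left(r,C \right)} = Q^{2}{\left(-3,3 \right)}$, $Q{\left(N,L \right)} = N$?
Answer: $-357077$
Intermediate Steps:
$Y{\left(w \right)} = -5 + w$
$d = -15$ ($d = -5 - 10 = -15$)
$B{\left(r,C \right)} = 9$ ($B{\left(r,C \right)} = \left(-3\right)^{2} = 9$)
$l = 9512$ ($l = \left(-15 + 97\right) \left(-188 + 304\right) = 82 \cdot 116 = 9512$)
$m = 9$
$s{\left(g \right)} = 81$ ($s{\left(g \right)} = 9^{2} = 81$)
$-357158 + s{\left(l \right)} = -357158 + 81 = -357077$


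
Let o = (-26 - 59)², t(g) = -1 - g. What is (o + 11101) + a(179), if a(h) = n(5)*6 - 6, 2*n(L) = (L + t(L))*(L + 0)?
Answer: 18305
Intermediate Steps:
n(L) = -L/2 (n(L) = ((L + (-1 - L))*(L + 0))/2 = (-L)/2 = -L/2)
a(h) = -21 (a(h) = -½*5*6 - 6 = -5/2*6 - 6 = -15 - 6 = -21)
o = 7225 (o = (-85)² = 7225)
(o + 11101) + a(179) = (7225 + 11101) - 21 = 18326 - 21 = 18305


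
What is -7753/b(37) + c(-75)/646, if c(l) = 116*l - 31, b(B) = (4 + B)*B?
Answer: -18253365/979982 ≈ -18.626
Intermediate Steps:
b(B) = B*(4 + B)
c(l) = -31 + 116*l
-7753/b(37) + c(-75)/646 = -7753*1/(37*(4 + 37)) + (-31 + 116*(-75))/646 = -7753/(37*41) + (-31 - 8700)*(1/646) = -7753/1517 - 8731*1/646 = -7753*1/1517 - 8731/646 = -7753/1517 - 8731/646 = -18253365/979982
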